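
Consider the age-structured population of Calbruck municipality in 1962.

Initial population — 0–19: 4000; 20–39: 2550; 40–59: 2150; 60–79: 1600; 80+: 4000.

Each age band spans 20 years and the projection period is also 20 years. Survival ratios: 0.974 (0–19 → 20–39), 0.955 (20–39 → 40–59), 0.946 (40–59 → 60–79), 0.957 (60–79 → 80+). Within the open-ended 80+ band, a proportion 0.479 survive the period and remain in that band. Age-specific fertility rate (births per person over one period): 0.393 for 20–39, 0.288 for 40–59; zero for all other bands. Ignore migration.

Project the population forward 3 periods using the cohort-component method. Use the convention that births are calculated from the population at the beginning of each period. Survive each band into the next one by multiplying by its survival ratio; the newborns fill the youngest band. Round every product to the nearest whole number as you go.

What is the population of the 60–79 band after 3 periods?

3520

Period 1:
Births: 2550 * 0.393 = 1002 ; 2150 * 0.288 = 619 ⇒ total 1621
20–39: 4000 * 0.974 = 3896
40–59: 2550 * 0.955 = 2435
60–79: 2150 * 0.946 = 2034
80+: 1600 * 0.957 + 4000 * 0.479 = 1531 + 1916 = 3447
Giving 1621 / 3896 / 2435 / 2034 / 3447.
Period 2:
Births: 3896 * 0.393 = 1531 ; 2435 * 0.288 = 701 ⇒ total 2232
20–39: 1621 * 0.974 = 1579
40–59: 3896 * 0.955 = 3721
60–79: 2435 * 0.946 = 2304
80+: 2034 * 0.957 + 3447 * 0.479 = 1947 + 1651 = 3598
Giving 2232 / 1579 / 3721 / 2304 / 3598.
Period 3:
Births: 1579 * 0.393 = 621 ; 3721 * 0.288 = 1072 ⇒ total 1693
20–39: 2232 * 0.974 = 2174
40–59: 1579 * 0.955 = 1508
60–79: 3721 * 0.946 = 3520
80+: 2304 * 0.957 + 3598 * 0.479 = 2205 + 1723 = 3928
Giving 1693 / 2174 / 1508 / 3520 / 3928.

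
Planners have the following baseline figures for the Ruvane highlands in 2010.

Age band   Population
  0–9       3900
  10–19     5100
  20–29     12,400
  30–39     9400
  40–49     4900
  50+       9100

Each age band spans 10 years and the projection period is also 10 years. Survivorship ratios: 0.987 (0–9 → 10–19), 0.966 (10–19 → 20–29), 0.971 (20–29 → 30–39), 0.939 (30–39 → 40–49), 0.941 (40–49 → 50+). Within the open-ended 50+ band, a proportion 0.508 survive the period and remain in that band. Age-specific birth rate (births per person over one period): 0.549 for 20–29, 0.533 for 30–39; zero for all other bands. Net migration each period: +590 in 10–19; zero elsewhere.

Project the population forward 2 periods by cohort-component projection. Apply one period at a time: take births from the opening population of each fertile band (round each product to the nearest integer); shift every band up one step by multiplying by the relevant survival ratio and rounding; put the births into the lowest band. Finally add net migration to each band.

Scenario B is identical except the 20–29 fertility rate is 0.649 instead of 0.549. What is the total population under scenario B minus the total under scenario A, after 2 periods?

1717

Call the groups 1 to 6, youngest first.
Period 1.
Births: 12400 × 0.549 = 6808, 9400 × 0.533 = 5010 → total 11818
Group 2: 3900 × 0.987 = 3849
Group 3: 5100 × 0.966 = 4927
Group 4: 12400 × 0.971 = 12040
Group 5: 9400 × 0.939 = 8827
Group 6: 4900 × 0.941 + 9100 × 0.508 = 4611 + 4623 = 9234
Net migration: Group 2 + 590 → 4439
Population now: 0–9=11818, 10–19=4439, 20–29=4927, 30–39=12040, 40–49=8827, 50+=9234
Period 2.
Births: 4927 × 0.549 = 2705, 12040 × 0.533 = 6417 → total 9122
Group 2: 11818 × 0.987 = 11664
Group 3: 4439 × 0.966 = 4288
Group 4: 4927 × 0.971 = 4784
Group 5: 12040 × 0.939 = 11306
Group 6: 8827 × 0.941 + 9234 × 0.508 = 8306 + 4691 = 12997
Net migration: Group 2 + 590 → 12254
Population now: 0–9=9122, 10–19=12254, 20–29=4288, 30–39=4784, 40–49=11306, 50+=12997
Scenario A total after 2 periods: 54751
Scenario B projection —
Period 1.
Births: 12400 × 0.649 = 8048, 9400 × 0.533 = 5010 → total 13058
Group 2: 3900 × 0.987 = 3849
Group 3: 5100 × 0.966 = 4927
Group 4: 12400 × 0.971 = 12040
Group 5: 9400 × 0.939 = 8827
Group 6: 4900 × 0.941 + 9100 × 0.508 = 4611 + 4623 = 9234
Net migration: Group 2 + 590 → 4439
Population now: 0–9=13058, 10–19=4439, 20–29=4927, 30–39=12040, 40–49=8827, 50+=9234
Period 2.
Births: 4927 × 0.649 = 3198, 12040 × 0.533 = 6417 → total 9615
Group 2: 13058 × 0.987 = 12888
Group 3: 4439 × 0.966 = 4288
Group 4: 4927 × 0.971 = 4784
Group 5: 12040 × 0.939 = 11306
Group 6: 8827 × 0.941 + 9234 × 0.508 = 8306 + 4691 = 12997
Net migration: Group 2 + 590 → 13478
Population now: 0–9=9615, 10–19=13478, 20–29=4288, 30–39=4784, 40–49=11306, 50+=12997
Scenario B total after 2 periods: 56468
Difference B − A = 56468 − 54751 = 1717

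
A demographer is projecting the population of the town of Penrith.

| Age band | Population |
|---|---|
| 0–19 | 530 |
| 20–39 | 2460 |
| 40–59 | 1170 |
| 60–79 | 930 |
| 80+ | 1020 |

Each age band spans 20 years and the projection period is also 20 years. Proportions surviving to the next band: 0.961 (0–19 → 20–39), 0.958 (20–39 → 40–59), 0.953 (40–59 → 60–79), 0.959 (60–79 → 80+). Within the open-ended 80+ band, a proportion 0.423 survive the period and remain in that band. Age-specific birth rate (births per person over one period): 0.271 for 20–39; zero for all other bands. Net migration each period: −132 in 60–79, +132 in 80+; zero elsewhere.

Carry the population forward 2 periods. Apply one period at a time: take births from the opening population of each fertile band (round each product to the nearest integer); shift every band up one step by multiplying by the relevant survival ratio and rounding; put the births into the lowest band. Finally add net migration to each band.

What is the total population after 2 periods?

[period 1]
Births: 2460 × 0.271 = 667
20–39: 530 × 0.961 = 509
40–59: 2460 × 0.958 = 2357
60–79: 1170 × 0.953 = 1115
80+: 930 × 0.959 + 1020 × 0.423 = 892 + 431 = 1323
Net migration: 60–79 − 132 → 983; 80+ + 132 → 1455
→ [667, 509, 2357, 983, 1455]
[period 2]
Births: 509 × 0.271 = 138
20–39: 667 × 0.961 = 641
40–59: 509 × 0.958 = 488
60–79: 2357 × 0.953 = 2246
80+: 983 × 0.959 + 1455 × 0.423 = 943 + 615 = 1558
Net migration: 60–79 − 132 → 2114; 80+ + 132 → 1690
→ [138, 641, 488, 2114, 1690]
Total after period 2: 138 + 641 + 488 + 2114 + 1690 = 5071

5071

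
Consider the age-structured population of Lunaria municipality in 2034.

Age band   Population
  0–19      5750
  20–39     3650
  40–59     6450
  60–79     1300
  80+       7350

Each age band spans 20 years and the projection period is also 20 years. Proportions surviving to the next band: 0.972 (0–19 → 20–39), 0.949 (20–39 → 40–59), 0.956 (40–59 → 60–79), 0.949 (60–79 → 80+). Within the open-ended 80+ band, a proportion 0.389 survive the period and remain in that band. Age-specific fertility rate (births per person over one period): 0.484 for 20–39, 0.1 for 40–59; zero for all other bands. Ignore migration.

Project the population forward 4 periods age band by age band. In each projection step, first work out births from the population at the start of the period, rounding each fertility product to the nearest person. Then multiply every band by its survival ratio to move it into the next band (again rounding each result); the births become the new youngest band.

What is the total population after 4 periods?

Let group 1 be 0–19 through group 5 = 80+.
[period 1]
Births: 3650 * 0.484 = 1767, 6450 * 0.1 = 645 ⇒ total 2412
Group 2: 5750 * 0.972 = 5589
Group 3: 3650 * 0.949 = 3464
Group 4: 6450 * 0.956 = 6166
Group 5: 1300 * 0.949 + 7350 * 0.389 = 1234 + 2859 = 4093
→ [2412, 5589, 3464, 6166, 4093]
[period 2]
Births: 5589 * 0.484 = 2705, 3464 * 0.1 = 346 ⇒ total 3051
Group 2: 2412 * 0.972 = 2344
Group 3: 5589 * 0.949 = 5304
Group 4: 3464 * 0.956 = 3312
Group 5: 6166 * 0.949 + 4093 * 0.389 = 5852 + 1592 = 7444
→ [3051, 2344, 5304, 3312, 7444]
[period 3]
Births: 2344 * 0.484 = 1134, 5304 * 0.1 = 530 ⇒ total 1664
Group 2: 3051 * 0.972 = 2966
Group 3: 2344 * 0.949 = 2224
Group 4: 5304 * 0.956 = 5071
Group 5: 3312 * 0.949 + 7444 * 0.389 = 3143 + 2896 = 6039
→ [1664, 2966, 2224, 5071, 6039]
[period 4]
Births: 2966 * 0.484 = 1436, 2224 * 0.1 = 222 ⇒ total 1658
Group 2: 1664 * 0.972 = 1617
Group 3: 2966 * 0.949 = 2815
Group 4: 2224 * 0.956 = 2126
Group 5: 5071 * 0.949 + 6039 * 0.389 = 4812 + 2349 = 7161
→ [1658, 1617, 2815, 2126, 7161]
Total after period 4: 1658 + 1617 + 2815 + 2126 + 7161 = 15377

15377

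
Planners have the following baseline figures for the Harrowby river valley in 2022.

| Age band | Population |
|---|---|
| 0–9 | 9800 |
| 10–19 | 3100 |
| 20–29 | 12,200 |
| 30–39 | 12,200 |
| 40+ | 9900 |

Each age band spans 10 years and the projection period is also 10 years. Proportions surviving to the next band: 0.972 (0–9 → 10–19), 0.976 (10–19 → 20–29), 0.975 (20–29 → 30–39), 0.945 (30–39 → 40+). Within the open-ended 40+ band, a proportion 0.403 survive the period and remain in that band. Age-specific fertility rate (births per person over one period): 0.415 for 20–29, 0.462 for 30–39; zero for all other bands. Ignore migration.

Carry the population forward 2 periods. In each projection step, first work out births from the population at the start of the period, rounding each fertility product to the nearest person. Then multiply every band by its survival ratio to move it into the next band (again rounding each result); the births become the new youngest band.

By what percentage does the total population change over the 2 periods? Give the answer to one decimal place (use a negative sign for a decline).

Period 1.
Births: 12200 * 0.415 = 5063, 12200 * 0.462 = 5636 ⇒ total 10699
10–19: 9800 * 0.972 = 9526
20–29: 3100 * 0.976 = 3026
30–39: 12200 * 0.975 = 11895
40+: 12200 * 0.945 + 9900 * 0.403 = 11529 + 3990 = 15519
End of period: [10699, 9526, 3026, 11895, 15519]
Period 2.
Births: 3026 * 0.415 = 1256, 11895 * 0.462 = 5495 ⇒ total 6751
10–19: 10699 * 0.972 = 10399
20–29: 9526 * 0.976 = 9297
30–39: 3026 * 0.975 = 2950
40+: 11895 * 0.945 + 15519 * 0.403 = 11241 + 6254 = 17495
End of period: [6751, 10399, 9297, 2950, 17495]
Total: 47200 → 46892; change = -308; percentage change = -0.7%

-0.7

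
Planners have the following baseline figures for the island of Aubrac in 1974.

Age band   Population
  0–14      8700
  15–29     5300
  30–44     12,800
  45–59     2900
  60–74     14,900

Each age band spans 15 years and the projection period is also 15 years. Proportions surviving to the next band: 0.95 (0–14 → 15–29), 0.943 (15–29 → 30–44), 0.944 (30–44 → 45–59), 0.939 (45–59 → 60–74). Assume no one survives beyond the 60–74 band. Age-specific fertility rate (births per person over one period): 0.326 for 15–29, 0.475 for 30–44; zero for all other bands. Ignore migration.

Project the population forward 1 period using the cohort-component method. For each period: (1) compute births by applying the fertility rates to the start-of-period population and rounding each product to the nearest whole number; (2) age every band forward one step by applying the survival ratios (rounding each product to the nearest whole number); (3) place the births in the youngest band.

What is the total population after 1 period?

35877

Period 1.
Births: 5300 × 0.326 = 1728  |  12800 × 0.475 = 6080 ⇒ total 7808
15–29: 8700 × 0.95 = 8265
30–44: 5300 × 0.943 = 4998
45–59: 12800 × 0.944 = 12083
60–74: 2900 × 0.939 = 2723
Population now: 0–14=7808, 15–29=8265, 30–44=4998, 45–59=12083, 60–74=2723
Total after period 1: 7808 + 8265 + 4998 + 12083 + 2723 = 35877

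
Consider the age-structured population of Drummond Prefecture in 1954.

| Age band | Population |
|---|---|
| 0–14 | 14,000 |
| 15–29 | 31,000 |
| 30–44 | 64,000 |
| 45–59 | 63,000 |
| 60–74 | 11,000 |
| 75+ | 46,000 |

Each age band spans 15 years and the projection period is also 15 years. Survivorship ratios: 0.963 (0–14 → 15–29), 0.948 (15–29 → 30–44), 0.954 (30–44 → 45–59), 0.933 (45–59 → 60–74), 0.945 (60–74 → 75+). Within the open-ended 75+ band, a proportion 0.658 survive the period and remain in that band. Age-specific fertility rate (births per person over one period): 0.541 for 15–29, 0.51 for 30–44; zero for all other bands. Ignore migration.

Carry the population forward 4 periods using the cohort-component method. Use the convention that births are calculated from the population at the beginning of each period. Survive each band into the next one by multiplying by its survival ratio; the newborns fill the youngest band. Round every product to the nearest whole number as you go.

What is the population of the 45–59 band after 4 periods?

Call the bands 1 to 6, youngest first.
After projecting period 1:
Births: 31000 * 0.541 = 16771, 64000 * 0.51 = 32640 → 49411
Band 2: 14000 * 0.963 = 13482
Band 3: 31000 * 0.948 = 29388
Band 4: 64000 * 0.954 = 61056
Band 5: 63000 * 0.933 = 58779
Band 6: 11000 * 0.945 + 46000 * 0.658 = 10395 + 30268 = 40663
Population now: 0–14=49411, 15–29=13482, 30–44=29388, 45–59=61056, 60–74=58779, 75+=40663
After projecting period 2:
Births: 13482 * 0.541 = 7294, 29388 * 0.51 = 14988 → 22282
Band 2: 49411 * 0.963 = 47583
Band 3: 13482 * 0.948 = 12781
Band 4: 29388 * 0.954 = 28036
Band 5: 61056 * 0.933 = 56965
Band 6: 58779 * 0.945 + 40663 * 0.658 = 55546 + 26756 = 82302
Population now: 0–14=22282, 15–29=47583, 30–44=12781, 45–59=28036, 60–74=56965, 75+=82302
After projecting period 3:
Births: 47583 * 0.541 = 25742, 12781 * 0.51 = 6518 → 32260
Band 2: 22282 * 0.963 = 21458
Band 3: 47583 * 0.948 = 45109
Band 4: 12781 * 0.954 = 12193
Band 5: 28036 * 0.933 = 26158
Band 6: 56965 * 0.945 + 82302 * 0.658 = 53832 + 54155 = 107987
Population now: 0–14=32260, 15–29=21458, 30–44=45109, 45–59=12193, 60–74=26158, 75+=107987
After projecting period 4:
Births: 21458 * 0.541 = 11609, 45109 * 0.51 = 23006 → 34615
Band 2: 32260 * 0.963 = 31066
Band 3: 21458 * 0.948 = 20342
Band 4: 45109 * 0.954 = 43034
Band 5: 12193 * 0.933 = 11376
Band 6: 26158 * 0.945 + 107987 * 0.658 = 24719 + 71055 = 95774
Population now: 0–14=34615, 15–29=31066, 30–44=20342, 45–59=43034, 60–74=11376, 75+=95774

43034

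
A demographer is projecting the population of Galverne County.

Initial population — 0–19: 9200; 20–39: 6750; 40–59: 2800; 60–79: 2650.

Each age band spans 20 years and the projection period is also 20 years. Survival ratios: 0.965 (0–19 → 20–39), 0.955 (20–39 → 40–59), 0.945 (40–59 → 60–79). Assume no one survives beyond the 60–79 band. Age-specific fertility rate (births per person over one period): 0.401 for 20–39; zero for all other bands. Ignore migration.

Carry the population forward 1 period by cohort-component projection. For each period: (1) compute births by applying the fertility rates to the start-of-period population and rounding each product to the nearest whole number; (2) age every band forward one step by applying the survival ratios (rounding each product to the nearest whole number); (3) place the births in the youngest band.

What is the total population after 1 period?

Period 1:
Births: 6750 × 0.401 = 2707
20–39: 9200 × 0.965 = 8878
40–59: 6750 × 0.955 = 6446
60–79: 2800 × 0.945 = 2646
→ [2707, 8878, 6446, 2646]
Total after period 1: 2707 + 8878 + 6446 + 2646 = 20677

20677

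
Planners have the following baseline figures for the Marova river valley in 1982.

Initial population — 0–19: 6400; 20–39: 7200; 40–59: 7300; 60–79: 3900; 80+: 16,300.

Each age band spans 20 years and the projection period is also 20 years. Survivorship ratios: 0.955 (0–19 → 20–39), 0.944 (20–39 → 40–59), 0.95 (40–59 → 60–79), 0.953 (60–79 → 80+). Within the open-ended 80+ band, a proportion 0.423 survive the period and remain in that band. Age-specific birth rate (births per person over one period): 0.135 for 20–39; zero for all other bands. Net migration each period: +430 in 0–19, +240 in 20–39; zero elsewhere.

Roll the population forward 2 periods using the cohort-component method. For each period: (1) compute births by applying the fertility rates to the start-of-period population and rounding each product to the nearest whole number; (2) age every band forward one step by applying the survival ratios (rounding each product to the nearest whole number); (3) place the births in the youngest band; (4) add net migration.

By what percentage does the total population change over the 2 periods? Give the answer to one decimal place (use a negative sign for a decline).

-35.7

Period 1.
Births: 7200 * 0.135 = 972
20–39: 6400 * 0.955 = 6112
40–59: 7200 * 0.944 = 6797
60–79: 7300 * 0.95 = 6935
80+: 3900 * 0.953 + 16300 * 0.423 = 3717 + 6895 = 10612
Net migration: 0–19 + 430 → 1402; 20–39 + 240 → 6352
Giving 1402 / 6352 / 6797 / 6935 / 10612.
Period 2.
Births: 6352 * 0.135 = 858
20–39: 1402 * 0.955 = 1339
40–59: 6352 * 0.944 = 5996
60–79: 6797 * 0.95 = 6457
80+: 6935 * 0.953 + 10612 * 0.423 = 6609 + 4489 = 11098
Net migration: 0–19 + 430 → 1288; 20–39 + 240 → 1579
Giving 1288 / 1579 / 5996 / 6457 / 11098.
Total: 41100 → 26418; change = -14682; percentage change = -35.7%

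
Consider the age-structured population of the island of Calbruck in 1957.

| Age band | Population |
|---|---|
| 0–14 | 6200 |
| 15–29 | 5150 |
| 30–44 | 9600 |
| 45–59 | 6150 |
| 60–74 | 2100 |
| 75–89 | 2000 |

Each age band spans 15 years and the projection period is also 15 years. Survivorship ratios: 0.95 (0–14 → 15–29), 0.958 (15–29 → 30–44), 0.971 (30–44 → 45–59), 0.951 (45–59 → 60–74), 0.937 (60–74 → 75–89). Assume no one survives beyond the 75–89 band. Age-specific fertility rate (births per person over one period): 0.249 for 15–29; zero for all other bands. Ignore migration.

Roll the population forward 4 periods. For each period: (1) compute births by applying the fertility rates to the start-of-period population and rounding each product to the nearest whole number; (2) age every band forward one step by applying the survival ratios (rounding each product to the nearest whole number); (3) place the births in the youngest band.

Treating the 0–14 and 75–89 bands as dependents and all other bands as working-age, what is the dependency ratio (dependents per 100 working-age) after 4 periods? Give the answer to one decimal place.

Period 1:
Births: 5150 * 0.249 = 1282
15–29: 6200 * 0.95 = 5890
30–44: 5150 * 0.958 = 4934
45–59: 9600 * 0.971 = 9322
60–74: 6150 * 0.951 = 5849
75–89: 2100 * 0.937 = 1968
→ [1282, 5890, 4934, 9322, 5849, 1968]
Period 2:
Births: 5890 * 0.249 = 1467
15–29: 1282 * 0.95 = 1218
30–44: 5890 * 0.958 = 5643
45–59: 4934 * 0.971 = 4791
60–74: 9322 * 0.951 = 8865
75–89: 5849 * 0.937 = 5481
→ [1467, 1218, 5643, 4791, 8865, 5481]
Period 3:
Births: 1218 * 0.249 = 303
15–29: 1467 * 0.95 = 1394
30–44: 1218 * 0.958 = 1167
45–59: 5643 * 0.971 = 5479
60–74: 4791 * 0.951 = 4556
75–89: 8865 * 0.937 = 8307
→ [303, 1394, 1167, 5479, 4556, 8307]
Period 4:
Births: 1394 * 0.249 = 347
15–29: 303 * 0.95 = 288
30–44: 1394 * 0.958 = 1335
45–59: 1167 * 0.971 = 1133
60–74: 5479 * 0.951 = 5211
75–89: 4556 * 0.937 = 4269
→ [347, 288, 1335, 1133, 5211, 4269]
Dependents (band 0–14 + band 75–89) = 347 + 4269 = 4616; working-age = 7967; ratio = 4616/7967 × 100 = 57.9

57.9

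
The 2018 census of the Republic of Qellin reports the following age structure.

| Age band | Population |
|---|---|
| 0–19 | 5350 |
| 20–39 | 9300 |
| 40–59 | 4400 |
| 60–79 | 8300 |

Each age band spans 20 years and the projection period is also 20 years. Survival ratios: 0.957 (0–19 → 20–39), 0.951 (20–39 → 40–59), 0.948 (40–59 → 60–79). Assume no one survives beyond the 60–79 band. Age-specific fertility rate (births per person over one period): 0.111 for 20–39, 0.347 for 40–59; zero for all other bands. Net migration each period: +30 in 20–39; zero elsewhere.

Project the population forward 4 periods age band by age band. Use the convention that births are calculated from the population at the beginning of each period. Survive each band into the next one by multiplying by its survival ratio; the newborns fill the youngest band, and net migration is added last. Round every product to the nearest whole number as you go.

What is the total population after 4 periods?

8705

Period 1.
Births: 9300 × 0.111 = 1032  |  4400 × 0.347 = 1527 — total 2559
20–39: 5350 × 0.957 = 5120
40–59: 9300 × 0.951 = 8844
60–79: 4400 × 0.948 = 4171
Net migration: 20–39 + 30 → 5150
→ [2559, 5150, 8844, 4171]
Period 2.
Births: 5150 × 0.111 = 572  |  8844 × 0.347 = 3069 — total 3641
20–39: 2559 × 0.957 = 2449
40–59: 5150 × 0.951 = 4898
60–79: 8844 × 0.948 = 8384
Net migration: 20–39 + 30 → 2479
→ [3641, 2479, 4898, 8384]
Period 3.
Births: 2479 × 0.111 = 275  |  4898 × 0.347 = 1700 — total 1975
20–39: 3641 × 0.957 = 3484
40–59: 2479 × 0.951 = 2358
60–79: 4898 × 0.948 = 4643
Net migration: 20–39 + 30 → 3514
→ [1975, 3514, 2358, 4643]
Period 4.
Births: 3514 × 0.111 = 390  |  2358 × 0.347 = 818 — total 1208
20–39: 1975 × 0.957 = 1890
40–59: 3514 × 0.951 = 3342
60–79: 2358 × 0.948 = 2235
Net migration: 20–39 + 30 → 1920
→ [1208, 1920, 3342, 2235]
Total after period 4: 1208 + 1920 + 3342 + 2235 = 8705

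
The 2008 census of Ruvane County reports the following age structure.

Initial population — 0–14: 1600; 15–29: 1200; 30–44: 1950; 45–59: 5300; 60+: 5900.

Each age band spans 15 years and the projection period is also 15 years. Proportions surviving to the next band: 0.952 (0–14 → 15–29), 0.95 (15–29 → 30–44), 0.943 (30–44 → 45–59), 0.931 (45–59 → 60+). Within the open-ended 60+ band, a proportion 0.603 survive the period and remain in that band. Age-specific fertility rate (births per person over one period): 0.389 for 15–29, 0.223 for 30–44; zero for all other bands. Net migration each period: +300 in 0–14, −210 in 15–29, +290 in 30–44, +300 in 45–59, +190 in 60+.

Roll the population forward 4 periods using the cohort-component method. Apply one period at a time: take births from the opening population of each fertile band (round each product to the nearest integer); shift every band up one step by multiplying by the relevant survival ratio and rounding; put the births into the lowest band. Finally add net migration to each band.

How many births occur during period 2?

830

Period 1:
Births: 1200 * 0.389 = 467  |  1950 * 0.223 = 435 ⇒ total 902
15–29: 1600 * 0.952 = 1523
30–44: 1200 * 0.95 = 1140
45–59: 1950 * 0.943 = 1839
60+: 5300 * 0.931 + 5900 * 0.603 = 4934 + 3558 = 8492
Net migration: 0–14 + 300 → 1202; 15–29 − 210 → 1313; 30–44 + 290 → 1430; 45–59 + 300 → 2139; 60+ + 190 → 8682
Giving 1202 / 1313 / 1430 / 2139 / 8682.
Period 2:
Births: 1313 * 0.389 = 511  |  1430 * 0.223 = 319 ⇒ total 830
15–29: 1202 * 0.952 = 1144
30–44: 1313 * 0.95 = 1247
45–59: 1430 * 0.943 = 1348
60+: 2139 * 0.931 + 8682 * 0.603 = 1991 + 5235 = 7226
Net migration: 0–14 + 300 → 1130; 15–29 − 210 → 934; 30–44 + 290 → 1537; 45–59 + 300 → 1648; 60+ + 190 → 7416
Giving 1130 / 934 / 1537 / 1648 / 7416.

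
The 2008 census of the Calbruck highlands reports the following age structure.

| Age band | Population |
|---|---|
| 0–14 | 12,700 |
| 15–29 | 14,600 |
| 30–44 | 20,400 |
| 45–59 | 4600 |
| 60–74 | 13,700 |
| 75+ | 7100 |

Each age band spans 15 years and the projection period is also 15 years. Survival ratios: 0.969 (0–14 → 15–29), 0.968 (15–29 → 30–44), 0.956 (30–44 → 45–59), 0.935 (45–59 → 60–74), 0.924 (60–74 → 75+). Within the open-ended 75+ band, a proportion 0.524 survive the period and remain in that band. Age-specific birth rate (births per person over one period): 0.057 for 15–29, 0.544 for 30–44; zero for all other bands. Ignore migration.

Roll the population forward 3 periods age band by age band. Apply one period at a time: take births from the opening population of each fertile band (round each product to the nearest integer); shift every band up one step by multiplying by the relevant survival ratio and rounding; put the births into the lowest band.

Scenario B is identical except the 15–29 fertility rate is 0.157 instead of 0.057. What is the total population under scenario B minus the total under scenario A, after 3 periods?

3941

Period 1:
Births: 14600 * 0.057 = 832 ; 20400 * 0.544 = 11098 ⇒ total 11930
15–29: 12700 * 0.969 = 12306
30–44: 14600 * 0.968 = 14133
45–59: 20400 * 0.956 = 19502
60–74: 4600 * 0.935 = 4301
75+: 13700 * 0.924 + 7100 * 0.524 = 12659 + 3720 = 16379
Giving 11930 / 12306 / 14133 / 19502 / 4301 / 16379.
Period 2:
Births: 12306 * 0.057 = 701 ; 14133 * 0.544 = 7688 ⇒ total 8389
15–29: 11930 * 0.969 = 11560
30–44: 12306 * 0.968 = 11912
45–59: 14133 * 0.956 = 13511
60–74: 19502 * 0.935 = 18234
75+: 4301 * 0.924 + 16379 * 0.524 = 3974 + 8583 = 12557
Giving 8389 / 11560 / 11912 / 13511 / 18234 / 12557.
Period 3:
Births: 11560 * 0.057 = 659 ; 11912 * 0.544 = 6480 ⇒ total 7139
15–29: 8389 * 0.969 = 8129
30–44: 11560 * 0.968 = 11190
45–59: 11912 * 0.956 = 11388
60–74: 13511 * 0.935 = 12633
75+: 18234 * 0.924 + 12557 * 0.524 = 16848 + 6580 = 23428
Giving 7139 / 8129 / 11190 / 11388 / 12633 / 23428.
Scenario A total after 3 periods: 73907
Scenario B projection —
Period 1:
Births: 14600 * 0.157 = 2292 ; 20400 * 0.544 = 11098 ⇒ total 13390
15–29: 12700 * 0.969 = 12306
30–44: 14600 * 0.968 = 14133
45–59: 20400 * 0.956 = 19502
60–74: 4600 * 0.935 = 4301
75+: 13700 * 0.924 + 7100 * 0.524 = 12659 + 3720 = 16379
Giving 13390 / 12306 / 14133 / 19502 / 4301 / 16379.
Period 2:
Births: 12306 * 0.157 = 1932 ; 14133 * 0.544 = 7688 ⇒ total 9620
15–29: 13390 * 0.969 = 12975
30–44: 12306 * 0.968 = 11912
45–59: 14133 * 0.956 = 13511
60–74: 19502 * 0.935 = 18234
75+: 4301 * 0.924 + 16379 * 0.524 = 3974 + 8583 = 12557
Giving 9620 / 12975 / 11912 / 13511 / 18234 / 12557.
Period 3:
Births: 12975 * 0.157 = 2037 ; 11912 * 0.544 = 6480 ⇒ total 8517
15–29: 9620 * 0.969 = 9322
30–44: 12975 * 0.968 = 12560
45–59: 11912 * 0.956 = 11388
60–74: 13511 * 0.935 = 12633
75+: 18234 * 0.924 + 12557 * 0.524 = 16848 + 6580 = 23428
Giving 8517 / 9322 / 12560 / 11388 / 12633 / 23428.
Scenario B total after 3 periods: 77848
Difference B − A = 77848 − 73907 = 3941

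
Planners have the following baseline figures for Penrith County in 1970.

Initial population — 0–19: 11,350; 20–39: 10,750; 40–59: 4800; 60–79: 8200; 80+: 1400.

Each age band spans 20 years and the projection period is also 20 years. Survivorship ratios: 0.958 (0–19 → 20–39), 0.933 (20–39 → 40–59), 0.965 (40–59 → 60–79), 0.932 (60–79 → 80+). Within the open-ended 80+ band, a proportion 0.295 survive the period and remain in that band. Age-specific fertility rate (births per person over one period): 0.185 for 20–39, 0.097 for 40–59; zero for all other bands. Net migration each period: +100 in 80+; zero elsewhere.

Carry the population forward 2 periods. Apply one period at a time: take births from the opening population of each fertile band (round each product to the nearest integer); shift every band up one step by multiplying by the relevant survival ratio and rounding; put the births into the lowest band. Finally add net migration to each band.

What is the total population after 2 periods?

Period 1:
Births: 10750 × 0.185 = 1989 ; 4800 × 0.097 = 466 ⇒ total 2455
20–39: 11350 × 0.958 = 10873
40–59: 10750 × 0.933 = 10030
60–79: 4800 × 0.965 = 4632
80+: 8200 × 0.932 + 1400 × 0.295 = 7642 + 413 = 8055
Net migration: 80+ + 100 → 8155
Population now: 0–19=2455, 20–39=10873, 40–59=10030, 60–79=4632, 80+=8155
Period 2:
Births: 10873 × 0.185 = 2012 ; 10030 × 0.097 = 973 ⇒ total 2985
20–39: 2455 × 0.958 = 2352
40–59: 10873 × 0.933 = 10145
60–79: 10030 × 0.965 = 9679
80+: 4632 × 0.932 + 8155 × 0.295 = 4317 + 2406 = 6723
Net migration: 80+ + 100 → 6823
Population now: 0–19=2985, 20–39=2352, 40–59=10145, 60–79=9679, 80+=6823
Total after period 2: 2985 + 2352 + 10145 + 9679 + 6823 = 31984

31984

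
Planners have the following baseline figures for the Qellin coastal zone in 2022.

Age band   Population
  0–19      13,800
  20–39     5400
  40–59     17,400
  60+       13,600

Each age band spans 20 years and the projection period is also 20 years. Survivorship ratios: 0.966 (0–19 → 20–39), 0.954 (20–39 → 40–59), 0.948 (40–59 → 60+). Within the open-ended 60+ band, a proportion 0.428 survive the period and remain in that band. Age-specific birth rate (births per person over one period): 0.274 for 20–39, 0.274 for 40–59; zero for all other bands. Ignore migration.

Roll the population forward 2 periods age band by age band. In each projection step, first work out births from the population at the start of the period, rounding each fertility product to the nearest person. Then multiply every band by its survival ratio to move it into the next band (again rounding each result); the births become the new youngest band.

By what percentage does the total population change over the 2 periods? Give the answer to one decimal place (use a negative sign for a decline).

-23.8

Call the groups 1 to 4, youngest first.
Period 1:
Births: 5400 × 0.274 = 1480, 17400 × 0.274 = 4768 → 6248
Group 2: 13800 × 0.966 = 13331
Group 3: 5400 × 0.954 = 5152
Group 4: 17400 × 0.948 + 13600 × 0.428 = 16495 + 5821 = 22316
Population now: 0–19=6248, 20–39=13331, 40–59=5152, 60+=22316
Period 2:
Births: 13331 × 0.274 = 3653, 5152 × 0.274 = 1412 → 5065
Group 2: 6248 × 0.966 = 6036
Group 3: 13331 × 0.954 = 12718
Group 4: 5152 × 0.948 + 22316 × 0.428 = 4884 + 9551 = 14435
Population now: 0–19=5065, 20–39=6036, 40–59=12718, 60+=14435
Total: 50200 → 38254; change = -11946; percentage change = -23.8%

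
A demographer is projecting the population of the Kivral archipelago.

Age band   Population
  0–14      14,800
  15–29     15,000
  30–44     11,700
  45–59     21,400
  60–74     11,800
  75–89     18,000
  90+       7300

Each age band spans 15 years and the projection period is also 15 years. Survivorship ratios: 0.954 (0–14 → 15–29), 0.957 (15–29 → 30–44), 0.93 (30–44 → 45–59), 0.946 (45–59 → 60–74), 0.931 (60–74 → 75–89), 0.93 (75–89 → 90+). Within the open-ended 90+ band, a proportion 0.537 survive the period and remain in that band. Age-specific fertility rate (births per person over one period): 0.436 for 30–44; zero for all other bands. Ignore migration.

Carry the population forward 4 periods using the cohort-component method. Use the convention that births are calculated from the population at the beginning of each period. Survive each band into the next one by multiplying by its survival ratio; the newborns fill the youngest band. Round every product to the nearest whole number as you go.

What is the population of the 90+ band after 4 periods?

Call the bands 1 to 7, youngest first.
Period 1.
Births: 11700 * 0.436 = 5101
Band 2: 14800 * 0.954 = 14119
Band 3: 15000 * 0.957 = 14355
Band 4: 11700 * 0.93 = 10881
Band 5: 21400 * 0.946 = 20244
Band 6: 11800 * 0.931 = 10986
Band 7: 18000 * 0.93 + 7300 * 0.537 = 16740 + 3920 = 20660
→ [5101, 14119, 14355, 10881, 20244, 10986, 20660]
Period 2.
Births: 14355 * 0.436 = 6259
Band 2: 5101 * 0.954 = 4866
Band 3: 14119 * 0.957 = 13512
Band 4: 14355 * 0.93 = 13350
Band 5: 10881 * 0.946 = 10293
Band 6: 20244 * 0.931 = 18847
Band 7: 10986 * 0.93 + 20660 * 0.537 = 10217 + 11094 = 21311
→ [6259, 4866, 13512, 13350, 10293, 18847, 21311]
Period 3.
Births: 13512 * 0.436 = 5891
Band 2: 6259 * 0.954 = 5971
Band 3: 4866 * 0.957 = 4657
Band 4: 13512 * 0.93 = 12566
Band 5: 13350 * 0.946 = 12629
Band 6: 10293 * 0.931 = 9583
Band 7: 18847 * 0.93 + 21311 * 0.537 = 17528 + 11444 = 28972
→ [5891, 5971, 4657, 12566, 12629, 9583, 28972]
Period 4.
Births: 4657 * 0.436 = 2030
Band 2: 5891 * 0.954 = 5620
Band 3: 5971 * 0.957 = 5714
Band 4: 4657 * 0.93 = 4331
Band 5: 12566 * 0.946 = 11887
Band 6: 12629 * 0.931 = 11758
Band 7: 9583 * 0.93 + 28972 * 0.537 = 8912 + 15558 = 24470
→ [2030, 5620, 5714, 4331, 11887, 11758, 24470]

24470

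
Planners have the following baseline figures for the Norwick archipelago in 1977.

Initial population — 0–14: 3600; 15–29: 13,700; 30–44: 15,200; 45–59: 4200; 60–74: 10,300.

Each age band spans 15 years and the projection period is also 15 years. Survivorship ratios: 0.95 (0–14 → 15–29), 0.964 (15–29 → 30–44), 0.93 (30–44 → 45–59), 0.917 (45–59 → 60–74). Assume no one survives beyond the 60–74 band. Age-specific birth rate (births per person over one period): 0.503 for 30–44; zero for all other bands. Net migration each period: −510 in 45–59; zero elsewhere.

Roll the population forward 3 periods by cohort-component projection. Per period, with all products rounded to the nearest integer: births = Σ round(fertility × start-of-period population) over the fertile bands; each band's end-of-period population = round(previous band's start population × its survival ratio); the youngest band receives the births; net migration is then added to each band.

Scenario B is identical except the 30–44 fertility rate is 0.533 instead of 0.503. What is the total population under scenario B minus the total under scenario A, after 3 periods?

After projecting period 1:
Births: 15200 × 0.503 = 7646
15–29: 3600 × 0.95 = 3420
30–44: 13700 × 0.964 = 13207
45–59: 15200 × 0.93 = 14136
60–74: 4200 × 0.917 = 3851
Net migration: 45–59 − 510 → 13626
→ [7646, 3420, 13207, 13626, 3851]
After projecting period 2:
Births: 13207 × 0.503 = 6643
15–29: 7646 × 0.95 = 7264
30–44: 3420 × 0.964 = 3297
45–59: 13207 × 0.93 = 12283
60–74: 13626 × 0.917 = 12495
Net migration: 45–59 − 510 → 11773
→ [6643, 7264, 3297, 11773, 12495]
After projecting period 3:
Births: 3297 × 0.503 = 1658
15–29: 6643 × 0.95 = 6311
30–44: 7264 × 0.964 = 7002
45–59: 3297 × 0.93 = 3066
60–74: 11773 × 0.917 = 10796
Net migration: 45–59 − 510 → 2556
→ [1658, 6311, 7002, 2556, 10796]
Scenario A total after 3 periods: 28323
Scenario B projection —
After projecting period 1:
Births: 15200 × 0.533 = 8102
15–29: 3600 × 0.95 = 3420
30–44: 13700 × 0.964 = 13207
45–59: 15200 × 0.93 = 14136
60–74: 4200 × 0.917 = 3851
Net migration: 45–59 − 510 → 13626
→ [8102, 3420, 13207, 13626, 3851]
After projecting period 2:
Births: 13207 × 0.533 = 7039
15–29: 8102 × 0.95 = 7697
30–44: 3420 × 0.964 = 3297
45–59: 13207 × 0.93 = 12283
60–74: 13626 × 0.917 = 12495
Net migration: 45–59 − 510 → 11773
→ [7039, 7697, 3297, 11773, 12495]
After projecting period 3:
Births: 3297 × 0.533 = 1757
15–29: 7039 × 0.95 = 6687
30–44: 7697 × 0.964 = 7420
45–59: 3297 × 0.93 = 3066
60–74: 11773 × 0.917 = 10796
Net migration: 45–59 − 510 → 2556
→ [1757, 6687, 7420, 2556, 10796]
Scenario B total after 3 periods: 29216
Difference B − A = 29216 − 28323 = 893

893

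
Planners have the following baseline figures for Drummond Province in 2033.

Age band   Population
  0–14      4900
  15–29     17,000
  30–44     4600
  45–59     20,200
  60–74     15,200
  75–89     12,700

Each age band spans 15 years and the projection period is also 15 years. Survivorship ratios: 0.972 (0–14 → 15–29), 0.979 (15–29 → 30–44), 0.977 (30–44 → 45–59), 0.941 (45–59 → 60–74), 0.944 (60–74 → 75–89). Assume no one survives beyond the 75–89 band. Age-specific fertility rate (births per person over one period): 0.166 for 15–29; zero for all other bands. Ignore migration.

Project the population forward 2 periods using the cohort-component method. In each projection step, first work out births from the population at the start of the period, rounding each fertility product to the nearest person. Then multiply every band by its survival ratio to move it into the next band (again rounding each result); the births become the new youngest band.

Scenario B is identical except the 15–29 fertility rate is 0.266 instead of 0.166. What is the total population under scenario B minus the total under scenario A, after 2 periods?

(Bands numbered youngest = 1 to oldest = 6.)
After projecting period 1:
Births: 17000 × 0.166 = 2822
Band 2: 4900 × 0.972 = 4763
Band 3: 17000 × 0.979 = 16643
Band 4: 4600 × 0.977 = 4494
Band 5: 20200 × 0.941 = 19008
Band 6: 15200 × 0.944 = 14349
End of period: [2822, 4763, 16643, 4494, 19008, 14349]
After projecting period 2:
Births: 4763 × 0.166 = 791
Band 2: 2822 × 0.972 = 2743
Band 3: 4763 × 0.979 = 4663
Band 4: 16643 × 0.977 = 16260
Band 5: 4494 × 0.941 = 4229
Band 6: 19008 × 0.944 = 17944
End of period: [791, 2743, 4663, 16260, 4229, 17944]
Scenario A total after 2 periods: 46630
Scenario B projection —
After projecting period 1:
Births: 17000 × 0.266 = 4522
Band 2: 4900 × 0.972 = 4763
Band 3: 17000 × 0.979 = 16643
Band 4: 4600 × 0.977 = 4494
Band 5: 20200 × 0.941 = 19008
Band 6: 15200 × 0.944 = 14349
End of period: [4522, 4763, 16643, 4494, 19008, 14349]
After projecting period 2:
Births: 4763 × 0.266 = 1267
Band 2: 4522 × 0.972 = 4395
Band 3: 4763 × 0.979 = 4663
Band 4: 16643 × 0.977 = 16260
Band 5: 4494 × 0.941 = 4229
Band 6: 19008 × 0.944 = 17944
End of period: [1267, 4395, 4663, 16260, 4229, 17944]
Scenario B total after 2 periods: 48758
Difference B − A = 48758 − 46630 = 2128

2128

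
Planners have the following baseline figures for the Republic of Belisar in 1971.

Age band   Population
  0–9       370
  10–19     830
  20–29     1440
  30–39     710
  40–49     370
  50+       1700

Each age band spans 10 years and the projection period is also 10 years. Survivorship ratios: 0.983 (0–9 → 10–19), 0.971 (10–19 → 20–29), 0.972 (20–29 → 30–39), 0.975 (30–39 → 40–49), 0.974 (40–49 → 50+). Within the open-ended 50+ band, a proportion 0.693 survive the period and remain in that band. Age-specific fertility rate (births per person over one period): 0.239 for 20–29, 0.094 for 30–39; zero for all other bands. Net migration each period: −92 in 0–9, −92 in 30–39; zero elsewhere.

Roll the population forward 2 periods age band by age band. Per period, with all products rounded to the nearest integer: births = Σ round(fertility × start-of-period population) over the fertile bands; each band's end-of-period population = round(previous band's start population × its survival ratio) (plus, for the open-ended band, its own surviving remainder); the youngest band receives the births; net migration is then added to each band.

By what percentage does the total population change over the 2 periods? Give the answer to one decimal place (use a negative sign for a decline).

-15.2

Period 1:
Births: 1440 * 0.239 = 344  |  710 * 0.094 = 67 → 411
10–19: 370 * 0.983 = 364
20–29: 830 * 0.971 = 806
30–39: 1440 * 0.972 = 1400
40–49: 710 * 0.975 = 692
50+: 370 * 0.974 + 1700 * 0.693 = 360 + 1178 = 1538
Net migration: 0–9 − 92 → 319; 30–39 − 92 → 1308
Population now: 0–9=319, 10–19=364, 20–29=806, 30–39=1308, 40–49=692, 50+=1538
Period 2:
Births: 806 * 0.239 = 193  |  1308 * 0.094 = 123 → 316
10–19: 319 * 0.983 = 314
20–29: 364 * 0.971 = 353
30–39: 806 * 0.972 = 783
40–49: 1308 * 0.975 = 1275
50+: 692 * 0.974 + 1538 * 0.693 = 674 + 1066 = 1740
Net migration: 0–9 − 92 → 224; 30–39 − 92 → 691
Population now: 0–9=224, 10–19=314, 20–29=353, 30–39=691, 40–49=1275, 50+=1740
Total: 5420 → 4597; change = -823; percentage change = -15.2%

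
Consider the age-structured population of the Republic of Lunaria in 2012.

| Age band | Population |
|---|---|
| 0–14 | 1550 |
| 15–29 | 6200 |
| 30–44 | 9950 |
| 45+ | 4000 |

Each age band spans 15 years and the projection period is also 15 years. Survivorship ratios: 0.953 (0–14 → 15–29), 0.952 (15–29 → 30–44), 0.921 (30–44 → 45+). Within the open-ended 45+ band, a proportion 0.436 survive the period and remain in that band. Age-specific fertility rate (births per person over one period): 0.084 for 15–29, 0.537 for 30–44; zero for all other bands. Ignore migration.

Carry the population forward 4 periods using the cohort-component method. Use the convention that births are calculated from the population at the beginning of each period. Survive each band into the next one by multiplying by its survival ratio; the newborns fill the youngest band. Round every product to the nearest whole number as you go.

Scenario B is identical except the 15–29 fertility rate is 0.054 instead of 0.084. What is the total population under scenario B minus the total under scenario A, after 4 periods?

[period 1]
Births: 6200 × 0.084 = 521  |  9950 × 0.537 = 5343 — total 5864
15–29: 1550 × 0.953 = 1477
30–44: 6200 × 0.952 = 5902
45+: 9950 × 0.921 + 4000 × 0.436 = 9164 + 1744 = 10908
End of period: [5864, 1477, 5902, 10908]
[period 2]
Births: 1477 × 0.084 = 124  |  5902 × 0.537 = 3169 — total 3293
15–29: 5864 × 0.953 = 5588
30–44: 1477 × 0.952 = 1406
45+: 5902 × 0.921 + 10908 × 0.436 = 5436 + 4756 = 10192
End of period: [3293, 5588, 1406, 10192]
[period 3]
Births: 5588 × 0.084 = 469  |  1406 × 0.537 = 755 — total 1224
15–29: 3293 × 0.953 = 3138
30–44: 5588 × 0.952 = 5320
45+: 1406 × 0.921 + 10192 × 0.436 = 1295 + 4444 = 5739
End of period: [1224, 3138, 5320, 5739]
[period 4]
Births: 3138 × 0.084 = 264  |  5320 × 0.537 = 2857 — total 3121
15–29: 1224 × 0.953 = 1166
30–44: 3138 × 0.952 = 2987
45+: 5320 × 0.921 + 5739 × 0.436 = 4900 + 2502 = 7402
End of period: [3121, 1166, 2987, 7402]
Scenario A total after 4 periods: 14676
Scenario B projection —
[period 1]
Births: 6200 × 0.054 = 335  |  9950 × 0.537 = 5343 — total 5678
15–29: 1550 × 0.953 = 1477
30–44: 6200 × 0.952 = 5902
45+: 9950 × 0.921 + 4000 × 0.436 = 9164 + 1744 = 10908
End of period: [5678, 1477, 5902, 10908]
[period 2]
Births: 1477 × 0.054 = 80  |  5902 × 0.537 = 3169 — total 3249
15–29: 5678 × 0.953 = 5411
30–44: 1477 × 0.952 = 1406
45+: 5902 × 0.921 + 10908 × 0.436 = 5436 + 4756 = 10192
End of period: [3249, 5411, 1406, 10192]
[period 3]
Births: 5411 × 0.054 = 292  |  1406 × 0.537 = 755 — total 1047
15–29: 3249 × 0.953 = 3096
30–44: 5411 × 0.952 = 5151
45+: 1406 × 0.921 + 10192 × 0.436 = 1295 + 4444 = 5739
End of period: [1047, 3096, 5151, 5739]
[period 4]
Births: 3096 × 0.054 = 167  |  5151 × 0.537 = 2766 — total 2933
15–29: 1047 × 0.953 = 998
30–44: 3096 × 0.952 = 2947
45+: 5151 × 0.921 + 5739 × 0.436 = 4744 + 2502 = 7246
End of period: [2933, 998, 2947, 7246]
Scenario B total after 4 periods: 14124
Difference B − A = 14124 − 14676 = -552

-552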